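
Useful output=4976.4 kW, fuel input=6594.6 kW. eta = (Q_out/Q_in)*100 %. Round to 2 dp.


eta = (4976.4/6594.6)*100 = 75.46 %

75.46 %


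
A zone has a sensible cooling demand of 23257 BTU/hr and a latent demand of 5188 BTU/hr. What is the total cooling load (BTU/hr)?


Qt = 23257 + 5188 = 28445 BTU/hr

28445 BTU/hr


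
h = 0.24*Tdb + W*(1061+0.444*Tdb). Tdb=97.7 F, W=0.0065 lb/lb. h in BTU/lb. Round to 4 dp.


h = 0.24*97.7 + 0.0065*(1061+0.444*97.7) = 30.6265 BTU/lb

30.6265 BTU/lb


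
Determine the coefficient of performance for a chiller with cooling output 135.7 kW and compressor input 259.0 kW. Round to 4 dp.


COP = 135.7 / 259.0 = 0.5239

0.5239


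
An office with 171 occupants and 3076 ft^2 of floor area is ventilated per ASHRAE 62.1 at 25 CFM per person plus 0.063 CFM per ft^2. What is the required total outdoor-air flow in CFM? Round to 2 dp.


Total = 171*25 + 3076*0.063 = 4468.79 CFM

4468.79 CFM


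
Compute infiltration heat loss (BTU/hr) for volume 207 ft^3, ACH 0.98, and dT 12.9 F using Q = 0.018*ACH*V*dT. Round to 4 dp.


Q = 0.018 * 0.98 * 207 * 12.9 = 47.1041 BTU/hr

47.1041 BTU/hr


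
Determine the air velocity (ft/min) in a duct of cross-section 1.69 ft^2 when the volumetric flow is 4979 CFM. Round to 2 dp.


V = 4979 / 1.69 = 2946.15 ft/min

2946.15 ft/min


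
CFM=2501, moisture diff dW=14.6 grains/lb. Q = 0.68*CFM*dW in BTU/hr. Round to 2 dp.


Q = 0.68 * 2501 * 14.6 = 24829.93 BTU/hr

24829.93 BTU/hr


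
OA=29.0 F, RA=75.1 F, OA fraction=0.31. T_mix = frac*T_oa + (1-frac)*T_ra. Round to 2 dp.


T_mix = 0.31*29.0 + 0.69*75.1 = 60.81 F

60.81 F


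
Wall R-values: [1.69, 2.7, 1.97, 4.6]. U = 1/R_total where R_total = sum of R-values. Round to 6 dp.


R_total = 1.69 + 2.7 + 1.97 + 4.6 = 10.96
U = 1/10.96 = 0.091241

0.091241


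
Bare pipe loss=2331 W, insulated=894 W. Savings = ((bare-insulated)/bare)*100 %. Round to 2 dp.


Savings = ((2331-894)/2331)*100 = 61.65 %

61.65 %


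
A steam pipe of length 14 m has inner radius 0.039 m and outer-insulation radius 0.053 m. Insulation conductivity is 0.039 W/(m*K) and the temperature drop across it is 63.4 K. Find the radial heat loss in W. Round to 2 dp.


Q = 2*pi*0.039*14*63.4/ln(0.053/0.039) = 709.10 W

709.10 W


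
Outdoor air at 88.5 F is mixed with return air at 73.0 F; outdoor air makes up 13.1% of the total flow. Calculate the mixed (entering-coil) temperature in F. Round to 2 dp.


T_mix = 73.0 + (13.1/100)*(88.5-73.0) = 75.03 F

75.03 F


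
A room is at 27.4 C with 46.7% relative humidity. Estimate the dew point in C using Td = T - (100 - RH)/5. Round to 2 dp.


Td = 27.4 - (100-46.7)/5 = 16.74 C

16.74 C


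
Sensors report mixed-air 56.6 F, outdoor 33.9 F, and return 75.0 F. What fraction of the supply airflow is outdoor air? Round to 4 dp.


frac = (56.6 - 75.0) / (33.9 - 75.0) = 0.4477

0.4477


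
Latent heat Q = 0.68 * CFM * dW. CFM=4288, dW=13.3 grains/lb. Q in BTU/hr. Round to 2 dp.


Q = 0.68 * 4288 * 13.3 = 38780.67 BTU/hr

38780.67 BTU/hr


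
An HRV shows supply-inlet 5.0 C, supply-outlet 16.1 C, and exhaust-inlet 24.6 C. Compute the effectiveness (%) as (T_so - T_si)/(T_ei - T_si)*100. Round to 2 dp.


eff = (16.1-5.0)/(24.6-5.0)*100 = 56.63 %

56.63 %


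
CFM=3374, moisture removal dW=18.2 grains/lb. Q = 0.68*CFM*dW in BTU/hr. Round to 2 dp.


Q = 0.68 * 3374 * 18.2 = 41756.62 BTU/hr

41756.62 BTU/hr


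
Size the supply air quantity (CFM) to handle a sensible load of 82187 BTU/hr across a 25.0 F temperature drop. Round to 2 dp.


CFM = 82187 / (1.08 * 25.0) = 3043.96

3043.96 CFM


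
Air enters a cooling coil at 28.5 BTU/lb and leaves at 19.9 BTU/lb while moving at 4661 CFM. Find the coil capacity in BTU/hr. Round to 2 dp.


Q = 4.5 * 4661 * (28.5 - 19.9) = 180380.70 BTU/hr

180380.70 BTU/hr


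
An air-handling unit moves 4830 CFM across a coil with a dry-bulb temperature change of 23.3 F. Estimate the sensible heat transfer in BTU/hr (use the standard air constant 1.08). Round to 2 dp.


Q = 1.08 * 4830 * 23.3 = 121542.12 BTU/hr

121542.12 BTU/hr


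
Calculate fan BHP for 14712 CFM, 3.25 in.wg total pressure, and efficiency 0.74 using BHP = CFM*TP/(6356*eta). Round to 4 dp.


BHP = 14712 * 3.25 / (6356 * 0.74) = 10.1658 hp

10.1658 hp


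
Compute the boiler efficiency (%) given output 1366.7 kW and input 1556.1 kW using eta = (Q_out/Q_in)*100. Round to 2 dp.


eta = (1366.7/1556.1)*100 = 87.83 %

87.83 %


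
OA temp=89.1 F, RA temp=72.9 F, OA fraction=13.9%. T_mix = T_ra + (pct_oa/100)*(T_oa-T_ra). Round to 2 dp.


T_mix = 72.9 + (13.9/100)*(89.1-72.9) = 75.15 F

75.15 F


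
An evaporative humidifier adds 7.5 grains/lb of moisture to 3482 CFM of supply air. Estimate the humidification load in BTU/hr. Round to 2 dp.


Q = 0.68 * 3482 * 7.5 = 17758.20 BTU/hr

17758.20 BTU/hr


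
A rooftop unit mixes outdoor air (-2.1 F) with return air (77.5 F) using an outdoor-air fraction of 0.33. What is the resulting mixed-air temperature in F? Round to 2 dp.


T_mix = 0.33*(-2.1) + 0.67*77.5 = 51.23 F

51.23 F


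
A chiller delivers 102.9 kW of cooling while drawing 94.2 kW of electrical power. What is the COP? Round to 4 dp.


COP = 102.9 / 94.2 = 1.0924

1.0924


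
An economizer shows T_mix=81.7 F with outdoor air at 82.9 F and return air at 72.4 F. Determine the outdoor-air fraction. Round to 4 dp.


frac = (81.7 - 72.4) / (82.9 - 72.4) = 0.8857

0.8857


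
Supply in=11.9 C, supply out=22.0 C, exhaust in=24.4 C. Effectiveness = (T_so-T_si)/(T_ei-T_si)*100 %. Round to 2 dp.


eff = (22.0-11.9)/(24.4-11.9)*100 = 80.80 %

80.80 %


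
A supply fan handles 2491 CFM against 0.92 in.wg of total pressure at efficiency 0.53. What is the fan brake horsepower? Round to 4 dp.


BHP = 2491 * 0.92 / (6356 * 0.53) = 0.6803 hp

0.6803 hp


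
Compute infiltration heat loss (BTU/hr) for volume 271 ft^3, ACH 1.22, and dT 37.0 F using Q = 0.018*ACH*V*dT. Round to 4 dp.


Q = 0.018 * 1.22 * 271 * 37.0 = 220.1929 BTU/hr

220.1929 BTU/hr


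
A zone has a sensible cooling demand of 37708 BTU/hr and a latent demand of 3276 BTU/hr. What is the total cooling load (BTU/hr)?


Qt = 37708 + 3276 = 40984 BTU/hr

40984 BTU/hr


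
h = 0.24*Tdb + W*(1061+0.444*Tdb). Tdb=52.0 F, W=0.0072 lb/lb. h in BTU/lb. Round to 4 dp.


h = 0.24*52.0 + 0.0072*(1061+0.444*52.0) = 20.2854 BTU/lb

20.2854 BTU/lb


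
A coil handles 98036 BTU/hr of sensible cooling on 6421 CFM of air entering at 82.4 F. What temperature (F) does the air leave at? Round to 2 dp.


dT = 98036/(1.08*6421) = 14.1371
T_leave = 82.4 - 14.1371 = 68.26 F

68.26 F


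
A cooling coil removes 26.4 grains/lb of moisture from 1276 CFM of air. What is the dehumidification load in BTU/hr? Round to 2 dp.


Q = 0.68 * 1276 * 26.4 = 22906.75 BTU/hr

22906.75 BTU/hr


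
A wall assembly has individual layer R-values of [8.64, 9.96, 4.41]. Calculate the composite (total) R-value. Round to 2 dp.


R_total = 8.64 + 9.96 + 4.41 = 23.01

23.01


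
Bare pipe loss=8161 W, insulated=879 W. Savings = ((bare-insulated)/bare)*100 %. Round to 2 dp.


Savings = ((8161-879)/8161)*100 = 89.23 %

89.23 %


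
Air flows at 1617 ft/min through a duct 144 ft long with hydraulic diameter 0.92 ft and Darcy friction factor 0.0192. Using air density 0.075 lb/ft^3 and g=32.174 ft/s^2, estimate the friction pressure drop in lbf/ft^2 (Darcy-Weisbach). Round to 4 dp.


v_fps = 1617/60 = 26.95 ft/s
dp = 0.0192*(144/0.92)*0.075*26.95^2/(2*32.174) = 2.5440 lbf/ft^2

2.5440 lbf/ft^2


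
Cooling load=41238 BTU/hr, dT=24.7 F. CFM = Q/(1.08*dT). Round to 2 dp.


CFM = 41238 / (1.08 * 24.7) = 1545.88

1545.88 CFM


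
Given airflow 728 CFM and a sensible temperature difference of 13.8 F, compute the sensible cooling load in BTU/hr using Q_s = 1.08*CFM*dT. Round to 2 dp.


Q = 1.08 * 728 * 13.8 = 10850.11 BTU/hr

10850.11 BTU/hr


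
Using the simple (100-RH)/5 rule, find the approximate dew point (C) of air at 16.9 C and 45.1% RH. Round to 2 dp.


Td = 16.9 - (100-45.1)/5 = 5.92 C

5.92 C


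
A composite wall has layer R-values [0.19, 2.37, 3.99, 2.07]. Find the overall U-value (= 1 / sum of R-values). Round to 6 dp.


R_total = 0.19 + 2.37 + 3.99 + 2.07 = 8.62
U = 1/8.62 = 0.116009

0.116009


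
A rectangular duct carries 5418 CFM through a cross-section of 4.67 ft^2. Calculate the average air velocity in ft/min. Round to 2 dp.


V = 5418 / 4.67 = 1160.17 ft/min

1160.17 ft/min


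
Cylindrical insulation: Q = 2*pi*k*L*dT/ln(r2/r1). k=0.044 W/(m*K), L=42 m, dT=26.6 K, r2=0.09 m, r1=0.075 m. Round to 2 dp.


Q = 2*pi*0.044*42*26.6/ln(0.09/0.075) = 1694.05 W

1694.05 W


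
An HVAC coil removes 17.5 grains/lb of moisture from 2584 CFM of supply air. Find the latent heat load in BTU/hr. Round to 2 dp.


Q = 0.68 * 2584 * 17.5 = 30749.60 BTU/hr

30749.60 BTU/hr


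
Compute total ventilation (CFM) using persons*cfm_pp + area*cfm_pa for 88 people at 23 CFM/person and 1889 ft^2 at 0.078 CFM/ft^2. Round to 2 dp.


Total = 88*23 + 1889*0.078 = 2171.34 CFM

2171.34 CFM


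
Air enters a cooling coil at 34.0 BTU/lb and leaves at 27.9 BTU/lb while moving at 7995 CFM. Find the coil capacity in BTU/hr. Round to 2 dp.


Q = 4.5 * 7995 * (34.0 - 27.9) = 219462.75 BTU/hr

219462.75 BTU/hr


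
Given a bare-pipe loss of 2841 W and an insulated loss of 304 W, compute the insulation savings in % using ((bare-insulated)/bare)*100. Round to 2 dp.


Savings = ((2841-304)/2841)*100 = 89.30 %

89.30 %


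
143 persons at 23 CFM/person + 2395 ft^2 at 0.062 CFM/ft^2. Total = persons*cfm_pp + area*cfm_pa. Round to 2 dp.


Total = 143*23 + 2395*0.062 = 3437.49 CFM

3437.49 CFM


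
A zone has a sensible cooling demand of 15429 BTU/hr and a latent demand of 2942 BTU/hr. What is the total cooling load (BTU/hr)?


Qt = 15429 + 2942 = 18371 BTU/hr

18371 BTU/hr


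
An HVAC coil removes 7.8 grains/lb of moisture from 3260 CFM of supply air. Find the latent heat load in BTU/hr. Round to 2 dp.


Q = 0.68 * 3260 * 7.8 = 17291.04 BTU/hr

17291.04 BTU/hr


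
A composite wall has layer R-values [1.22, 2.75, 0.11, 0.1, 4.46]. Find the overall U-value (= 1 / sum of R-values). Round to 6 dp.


R_total = 1.22 + 2.75 + 0.11 + 0.1 + 4.46 = 8.64
U = 1/8.64 = 0.115741

0.115741


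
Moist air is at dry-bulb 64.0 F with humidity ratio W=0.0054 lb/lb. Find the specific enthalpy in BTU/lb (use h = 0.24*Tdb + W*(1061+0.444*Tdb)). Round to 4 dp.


h = 0.24*64.0 + 0.0054*(1061+0.444*64.0) = 21.2428 BTU/lb

21.2428 BTU/lb


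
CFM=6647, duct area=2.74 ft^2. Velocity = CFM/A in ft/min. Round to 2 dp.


V = 6647 / 2.74 = 2425.91 ft/min

2425.91 ft/min


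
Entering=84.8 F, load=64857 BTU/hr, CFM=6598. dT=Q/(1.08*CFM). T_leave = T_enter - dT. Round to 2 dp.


dT = 64857/(1.08*6598) = 9.1017
T_leave = 84.8 - 9.1017 = 75.70 F

75.70 F


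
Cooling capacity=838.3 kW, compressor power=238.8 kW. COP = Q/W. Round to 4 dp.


COP = 838.3 / 238.8 = 3.5105

3.5105


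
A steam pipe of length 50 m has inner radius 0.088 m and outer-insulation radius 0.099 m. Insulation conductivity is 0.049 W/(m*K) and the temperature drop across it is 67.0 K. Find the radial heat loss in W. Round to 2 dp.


Q = 2*pi*0.049*50*67.0/ln(0.099/0.088) = 8756.65 W

8756.65 W


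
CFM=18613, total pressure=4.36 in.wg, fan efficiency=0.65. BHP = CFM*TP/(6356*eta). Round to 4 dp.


BHP = 18613 * 4.36 / (6356 * 0.65) = 19.6429 hp

19.6429 hp


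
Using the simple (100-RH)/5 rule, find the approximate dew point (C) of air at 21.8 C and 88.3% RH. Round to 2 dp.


Td = 21.8 - (100-88.3)/5 = 19.46 C

19.46 C


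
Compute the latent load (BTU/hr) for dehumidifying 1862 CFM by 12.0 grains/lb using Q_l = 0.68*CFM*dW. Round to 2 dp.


Q = 0.68 * 1862 * 12.0 = 15193.92 BTU/hr

15193.92 BTU/hr


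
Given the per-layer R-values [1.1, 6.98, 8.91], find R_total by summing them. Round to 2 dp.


R_total = 1.1 + 6.98 + 8.91 = 16.99

16.99


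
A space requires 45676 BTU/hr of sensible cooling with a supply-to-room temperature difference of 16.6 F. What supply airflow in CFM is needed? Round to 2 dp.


CFM = 45676 / (1.08 * 16.6) = 2547.75

2547.75 CFM


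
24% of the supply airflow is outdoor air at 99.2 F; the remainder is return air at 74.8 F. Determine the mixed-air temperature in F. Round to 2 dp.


T_mix = 0.24*99.2 + 0.76*74.8 = 80.66 F

80.66 F


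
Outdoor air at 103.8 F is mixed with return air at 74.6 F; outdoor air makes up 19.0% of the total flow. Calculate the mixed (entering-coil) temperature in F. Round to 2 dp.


T_mix = 74.6 + (19.0/100)*(103.8-74.6) = 80.15 F

80.15 F


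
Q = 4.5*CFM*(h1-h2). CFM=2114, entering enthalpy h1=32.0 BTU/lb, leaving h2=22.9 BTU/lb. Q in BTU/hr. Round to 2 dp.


Q = 4.5 * 2114 * (32.0 - 22.9) = 86568.30 BTU/hr

86568.30 BTU/hr


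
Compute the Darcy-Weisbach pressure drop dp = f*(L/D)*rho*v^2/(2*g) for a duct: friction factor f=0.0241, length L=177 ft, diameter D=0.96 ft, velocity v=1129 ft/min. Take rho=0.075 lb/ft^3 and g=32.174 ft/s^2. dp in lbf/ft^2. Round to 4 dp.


v_fps = 1129/60 = 18.8167 ft/s
dp = 0.0241*(177/0.96)*0.075*18.8167^2/(2*32.174) = 1.8337 lbf/ft^2

1.8337 lbf/ft^2


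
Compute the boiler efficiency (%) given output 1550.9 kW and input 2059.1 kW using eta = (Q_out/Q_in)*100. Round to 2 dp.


eta = (1550.9/2059.1)*100 = 75.32 %

75.32 %


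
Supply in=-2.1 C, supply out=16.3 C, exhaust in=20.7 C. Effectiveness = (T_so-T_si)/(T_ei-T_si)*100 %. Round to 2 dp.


eff = (16.3-(-2.1))/(20.7-(-2.1))*100 = 80.70 %

80.70 %


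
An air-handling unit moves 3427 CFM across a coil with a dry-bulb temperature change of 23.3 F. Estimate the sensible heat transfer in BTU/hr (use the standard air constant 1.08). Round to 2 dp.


Q = 1.08 * 3427 * 23.3 = 86237.03 BTU/hr

86237.03 BTU/hr


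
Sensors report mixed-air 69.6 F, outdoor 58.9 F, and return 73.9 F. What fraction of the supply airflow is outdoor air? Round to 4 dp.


frac = (69.6 - 73.9) / (58.9 - 73.9) = 0.2867

0.2867


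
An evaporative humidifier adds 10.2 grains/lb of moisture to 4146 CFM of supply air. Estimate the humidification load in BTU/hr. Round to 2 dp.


Q = 0.68 * 4146 * 10.2 = 28756.66 BTU/hr

28756.66 BTU/hr


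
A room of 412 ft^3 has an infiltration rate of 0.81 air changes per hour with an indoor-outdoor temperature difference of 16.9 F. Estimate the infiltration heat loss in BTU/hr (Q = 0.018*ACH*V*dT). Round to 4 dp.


Q = 0.018 * 0.81 * 412 * 16.9 = 101.5176 BTU/hr

101.5176 BTU/hr


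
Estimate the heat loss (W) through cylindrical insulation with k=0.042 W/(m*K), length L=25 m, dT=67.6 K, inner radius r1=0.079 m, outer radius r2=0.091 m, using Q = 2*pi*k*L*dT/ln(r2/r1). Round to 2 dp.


Q = 2*pi*0.042*25*67.6/ln(0.091/0.079) = 3153.77 W

3153.77 W


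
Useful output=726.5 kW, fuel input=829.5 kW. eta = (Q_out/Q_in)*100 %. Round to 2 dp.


eta = (726.5/829.5)*100 = 87.58 %

87.58 %


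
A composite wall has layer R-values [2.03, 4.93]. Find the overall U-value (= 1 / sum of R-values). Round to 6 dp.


R_total = 2.03 + 4.93 = 6.96
U = 1/6.96 = 0.143678

0.143678


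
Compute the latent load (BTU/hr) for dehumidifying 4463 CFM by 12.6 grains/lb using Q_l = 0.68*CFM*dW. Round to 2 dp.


Q = 0.68 * 4463 * 12.6 = 38238.98 BTU/hr

38238.98 BTU/hr


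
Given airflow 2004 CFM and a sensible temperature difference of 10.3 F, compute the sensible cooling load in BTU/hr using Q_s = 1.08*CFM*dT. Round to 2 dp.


Q = 1.08 * 2004 * 10.3 = 22292.50 BTU/hr

22292.50 BTU/hr


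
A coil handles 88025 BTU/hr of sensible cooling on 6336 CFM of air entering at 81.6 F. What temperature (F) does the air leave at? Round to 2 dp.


dT = 88025/(1.08*6336) = 12.8637
T_leave = 81.6 - 12.8637 = 68.74 F

68.74 F


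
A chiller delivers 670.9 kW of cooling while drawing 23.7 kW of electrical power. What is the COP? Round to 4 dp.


COP = 670.9 / 23.7 = 28.3080

28.3080


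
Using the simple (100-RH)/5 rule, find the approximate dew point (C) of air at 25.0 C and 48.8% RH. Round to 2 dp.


Td = 25.0 - (100-48.8)/5 = 14.76 C

14.76 C


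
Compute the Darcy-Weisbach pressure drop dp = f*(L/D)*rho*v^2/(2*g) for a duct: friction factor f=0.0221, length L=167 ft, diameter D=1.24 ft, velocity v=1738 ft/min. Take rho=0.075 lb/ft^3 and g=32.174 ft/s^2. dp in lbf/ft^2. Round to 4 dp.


v_fps = 1738/60 = 28.9667 ft/s
dp = 0.0221*(167/1.24)*0.075*28.9667^2/(2*32.174) = 2.9108 lbf/ft^2

2.9108 lbf/ft^2


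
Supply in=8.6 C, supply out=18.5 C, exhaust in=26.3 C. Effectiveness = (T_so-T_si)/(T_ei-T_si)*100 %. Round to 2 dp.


eff = (18.5-8.6)/(26.3-8.6)*100 = 55.93 %

55.93 %


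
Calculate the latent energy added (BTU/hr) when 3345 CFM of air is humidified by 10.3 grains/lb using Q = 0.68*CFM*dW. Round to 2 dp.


Q = 0.68 * 3345 * 10.3 = 23428.38 BTU/hr

23428.38 BTU/hr


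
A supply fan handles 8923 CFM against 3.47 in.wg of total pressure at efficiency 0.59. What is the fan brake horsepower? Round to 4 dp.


BHP = 8923 * 3.47 / (6356 * 0.59) = 8.2567 hp

8.2567 hp


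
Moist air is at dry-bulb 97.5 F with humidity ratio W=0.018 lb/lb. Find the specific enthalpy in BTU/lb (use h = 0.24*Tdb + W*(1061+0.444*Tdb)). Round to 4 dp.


h = 0.24*97.5 + 0.018*(1061+0.444*97.5) = 43.2772 BTU/lb

43.2772 BTU/lb


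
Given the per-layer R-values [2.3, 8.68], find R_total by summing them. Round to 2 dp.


R_total = 2.3 + 8.68 = 10.98

10.98


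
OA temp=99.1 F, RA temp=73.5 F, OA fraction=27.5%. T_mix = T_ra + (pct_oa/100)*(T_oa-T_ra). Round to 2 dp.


T_mix = 73.5 + (27.5/100)*(99.1-73.5) = 80.54 F

80.54 F


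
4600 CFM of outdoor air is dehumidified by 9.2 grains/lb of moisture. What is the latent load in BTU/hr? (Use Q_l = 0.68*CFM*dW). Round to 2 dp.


Q = 0.68 * 4600 * 9.2 = 28777.60 BTU/hr

28777.60 BTU/hr


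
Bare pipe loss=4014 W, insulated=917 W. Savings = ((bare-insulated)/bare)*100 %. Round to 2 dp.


Savings = ((4014-917)/4014)*100 = 77.15 %

77.15 %


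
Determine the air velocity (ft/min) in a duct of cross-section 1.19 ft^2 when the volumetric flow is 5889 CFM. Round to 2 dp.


V = 5889 / 1.19 = 4948.74 ft/min

4948.74 ft/min


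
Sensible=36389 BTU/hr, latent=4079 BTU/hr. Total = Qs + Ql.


Qt = 36389 + 4079 = 40468 BTU/hr

40468 BTU/hr


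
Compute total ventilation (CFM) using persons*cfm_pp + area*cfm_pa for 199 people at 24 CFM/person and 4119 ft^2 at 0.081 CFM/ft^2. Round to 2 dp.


Total = 199*24 + 4119*0.081 = 5109.64 CFM

5109.64 CFM


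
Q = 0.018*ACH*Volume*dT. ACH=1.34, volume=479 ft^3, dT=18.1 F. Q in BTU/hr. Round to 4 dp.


Q = 0.018 * 1.34 * 479 * 18.1 = 209.1180 BTU/hr

209.1180 BTU/hr


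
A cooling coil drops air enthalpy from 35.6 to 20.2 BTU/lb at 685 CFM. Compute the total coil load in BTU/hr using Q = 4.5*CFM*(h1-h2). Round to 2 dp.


Q = 4.5 * 685 * (35.6 - 20.2) = 47470.50 BTU/hr

47470.50 BTU/hr


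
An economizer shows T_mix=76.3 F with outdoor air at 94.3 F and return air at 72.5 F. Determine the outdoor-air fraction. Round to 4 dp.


frac = (76.3 - 72.5) / (94.3 - 72.5) = 0.1743

0.1743


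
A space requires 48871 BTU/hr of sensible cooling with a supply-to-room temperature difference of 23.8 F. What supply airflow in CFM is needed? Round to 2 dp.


CFM = 48871 / (1.08 * 23.8) = 1901.30

1901.30 CFM


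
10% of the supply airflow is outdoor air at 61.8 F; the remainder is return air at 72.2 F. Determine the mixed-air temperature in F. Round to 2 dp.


T_mix = 0.1*61.8 + 0.9*72.2 = 71.16 F

71.16 F


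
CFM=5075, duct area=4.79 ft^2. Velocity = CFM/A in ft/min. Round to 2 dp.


V = 5075 / 4.79 = 1059.50 ft/min

1059.50 ft/min


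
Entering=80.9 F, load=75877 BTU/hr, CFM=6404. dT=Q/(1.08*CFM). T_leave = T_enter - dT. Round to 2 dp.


dT = 75877/(1.08*6404) = 10.9707
T_leave = 80.9 - 10.9707 = 69.93 F

69.93 F


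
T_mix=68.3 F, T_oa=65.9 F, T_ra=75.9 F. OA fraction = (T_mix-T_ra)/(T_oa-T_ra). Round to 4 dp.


frac = (68.3 - 75.9) / (65.9 - 75.9) = 0.7600

0.7600


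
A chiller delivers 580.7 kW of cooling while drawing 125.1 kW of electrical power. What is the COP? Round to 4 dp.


COP = 580.7 / 125.1 = 4.6419

4.6419


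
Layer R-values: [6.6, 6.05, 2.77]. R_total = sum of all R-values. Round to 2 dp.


R_total = 6.6 + 6.05 + 2.77 = 15.42

15.42


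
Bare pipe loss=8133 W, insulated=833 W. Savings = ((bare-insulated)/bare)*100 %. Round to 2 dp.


Savings = ((8133-833)/8133)*100 = 89.76 %

89.76 %


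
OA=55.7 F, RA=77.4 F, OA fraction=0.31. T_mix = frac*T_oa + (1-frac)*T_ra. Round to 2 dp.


T_mix = 0.31*55.7 + 0.69*77.4 = 70.67 F

70.67 F


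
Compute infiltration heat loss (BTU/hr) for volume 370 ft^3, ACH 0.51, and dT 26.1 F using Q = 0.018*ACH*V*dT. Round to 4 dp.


Q = 0.018 * 0.51 * 370 * 26.1 = 88.6513 BTU/hr

88.6513 BTU/hr


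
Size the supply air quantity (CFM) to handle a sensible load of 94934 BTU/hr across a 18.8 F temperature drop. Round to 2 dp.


CFM = 94934 / (1.08 * 18.8) = 4675.63

4675.63 CFM


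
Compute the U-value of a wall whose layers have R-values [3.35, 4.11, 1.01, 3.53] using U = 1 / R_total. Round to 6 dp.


R_total = 3.35 + 4.11 + 1.01 + 3.53 = 12.00
U = 1/12.00 = 0.083333

0.083333


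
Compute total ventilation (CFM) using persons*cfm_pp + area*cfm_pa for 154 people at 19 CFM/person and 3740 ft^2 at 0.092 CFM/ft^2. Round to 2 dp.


Total = 154*19 + 3740*0.092 = 3270.08 CFM

3270.08 CFM


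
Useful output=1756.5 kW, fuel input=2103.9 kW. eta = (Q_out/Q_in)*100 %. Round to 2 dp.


eta = (1756.5/2103.9)*100 = 83.49 %

83.49 %


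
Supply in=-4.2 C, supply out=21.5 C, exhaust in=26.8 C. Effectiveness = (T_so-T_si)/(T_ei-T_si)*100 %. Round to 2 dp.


eff = (21.5-(-4.2))/(26.8-(-4.2))*100 = 82.90 %

82.90 %


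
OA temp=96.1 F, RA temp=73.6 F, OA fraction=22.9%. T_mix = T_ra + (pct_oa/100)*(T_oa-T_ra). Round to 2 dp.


T_mix = 73.6 + (22.9/100)*(96.1-73.6) = 78.75 F

78.75 F


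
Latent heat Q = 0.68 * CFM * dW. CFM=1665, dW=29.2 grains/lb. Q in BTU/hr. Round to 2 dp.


Q = 0.68 * 1665 * 29.2 = 33060.24 BTU/hr

33060.24 BTU/hr


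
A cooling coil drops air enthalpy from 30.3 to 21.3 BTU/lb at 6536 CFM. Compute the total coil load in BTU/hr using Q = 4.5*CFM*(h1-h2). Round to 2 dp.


Q = 4.5 * 6536 * (30.3 - 21.3) = 264708.00 BTU/hr

264708.00 BTU/hr


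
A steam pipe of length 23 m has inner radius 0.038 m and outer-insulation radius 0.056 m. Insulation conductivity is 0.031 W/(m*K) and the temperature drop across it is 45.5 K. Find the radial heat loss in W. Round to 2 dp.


Q = 2*pi*0.031*23*45.5/ln(0.056/0.038) = 525.67 W

525.67 W


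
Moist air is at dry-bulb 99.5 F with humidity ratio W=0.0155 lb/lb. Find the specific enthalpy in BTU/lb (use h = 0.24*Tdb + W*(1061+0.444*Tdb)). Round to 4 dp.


h = 0.24*99.5 + 0.0155*(1061+0.444*99.5) = 41.0103 BTU/lb

41.0103 BTU/lb


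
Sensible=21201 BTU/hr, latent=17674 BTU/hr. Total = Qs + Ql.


Qt = 21201 + 17674 = 38875 BTU/hr

38875 BTU/hr


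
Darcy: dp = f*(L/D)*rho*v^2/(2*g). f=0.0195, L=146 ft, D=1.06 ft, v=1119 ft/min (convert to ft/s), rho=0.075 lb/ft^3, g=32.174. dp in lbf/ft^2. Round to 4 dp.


v_fps = 1119/60 = 18.65 ft/s
dp = 0.0195*(146/1.06)*0.075*18.65^2/(2*32.174) = 1.0888 lbf/ft^2

1.0888 lbf/ft^2


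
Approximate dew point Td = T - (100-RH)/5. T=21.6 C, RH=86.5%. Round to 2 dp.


Td = 21.6 - (100-86.5)/5 = 18.90 C

18.90 C


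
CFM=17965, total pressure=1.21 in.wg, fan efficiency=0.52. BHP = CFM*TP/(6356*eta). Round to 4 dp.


BHP = 17965 * 1.21 / (6356 * 0.52) = 6.5770 hp

6.5770 hp


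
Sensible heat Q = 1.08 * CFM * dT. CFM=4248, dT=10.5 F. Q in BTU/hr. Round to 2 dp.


Q = 1.08 * 4248 * 10.5 = 48172.32 BTU/hr

48172.32 BTU/hr


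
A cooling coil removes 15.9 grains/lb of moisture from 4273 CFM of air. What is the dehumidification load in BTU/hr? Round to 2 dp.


Q = 0.68 * 4273 * 15.9 = 46199.68 BTU/hr

46199.68 BTU/hr


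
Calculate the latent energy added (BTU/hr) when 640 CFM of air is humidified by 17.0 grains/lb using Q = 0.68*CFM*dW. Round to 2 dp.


Q = 0.68 * 640 * 17.0 = 7398.40 BTU/hr

7398.40 BTU/hr


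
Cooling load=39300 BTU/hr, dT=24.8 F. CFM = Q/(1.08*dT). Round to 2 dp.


CFM = 39300 / (1.08 * 24.8) = 1467.29

1467.29 CFM


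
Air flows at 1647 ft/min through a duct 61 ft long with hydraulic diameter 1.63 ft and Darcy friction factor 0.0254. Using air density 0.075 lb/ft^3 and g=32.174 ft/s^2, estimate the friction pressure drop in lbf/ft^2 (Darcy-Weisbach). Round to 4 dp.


v_fps = 1647/60 = 27.45 ft/s
dp = 0.0254*(61/1.63)*0.075*27.45^2/(2*32.174) = 0.8348 lbf/ft^2

0.8348 lbf/ft^2


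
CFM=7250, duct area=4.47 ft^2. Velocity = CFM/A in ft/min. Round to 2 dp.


V = 7250 / 4.47 = 1621.92 ft/min

1621.92 ft/min


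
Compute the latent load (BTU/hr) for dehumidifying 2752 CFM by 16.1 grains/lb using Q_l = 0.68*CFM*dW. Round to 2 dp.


Q = 0.68 * 2752 * 16.1 = 30128.90 BTU/hr

30128.90 BTU/hr


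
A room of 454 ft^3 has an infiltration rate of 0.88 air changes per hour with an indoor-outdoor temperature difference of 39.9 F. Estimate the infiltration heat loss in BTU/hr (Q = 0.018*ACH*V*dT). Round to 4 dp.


Q = 0.018 * 0.88 * 454 * 39.9 = 286.9353 BTU/hr

286.9353 BTU/hr


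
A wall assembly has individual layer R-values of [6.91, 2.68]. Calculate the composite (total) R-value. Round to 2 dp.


R_total = 6.91 + 2.68 = 9.59

9.59


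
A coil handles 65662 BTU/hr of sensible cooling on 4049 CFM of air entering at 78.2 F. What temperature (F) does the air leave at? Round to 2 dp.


dT = 65662/(1.08*4049) = 15.0156
T_leave = 78.2 - 15.0156 = 63.18 F

63.18 F


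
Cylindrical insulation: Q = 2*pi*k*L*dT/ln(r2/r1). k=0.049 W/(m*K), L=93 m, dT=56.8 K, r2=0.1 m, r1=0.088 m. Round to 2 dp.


Q = 2*pi*0.049*93*56.8/ln(0.1/0.088) = 12722.22 W

12722.22 W


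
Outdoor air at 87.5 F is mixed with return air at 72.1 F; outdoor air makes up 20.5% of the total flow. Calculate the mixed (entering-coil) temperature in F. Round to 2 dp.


T_mix = 72.1 + (20.5/100)*(87.5-72.1) = 75.26 F

75.26 F


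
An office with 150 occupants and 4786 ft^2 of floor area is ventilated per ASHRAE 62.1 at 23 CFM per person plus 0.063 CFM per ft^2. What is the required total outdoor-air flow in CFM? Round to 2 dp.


Total = 150*23 + 4786*0.063 = 3751.52 CFM

3751.52 CFM


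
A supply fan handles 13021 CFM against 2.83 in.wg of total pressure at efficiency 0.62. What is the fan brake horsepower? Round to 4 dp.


BHP = 13021 * 2.83 / (6356 * 0.62) = 9.3509 hp

9.3509 hp


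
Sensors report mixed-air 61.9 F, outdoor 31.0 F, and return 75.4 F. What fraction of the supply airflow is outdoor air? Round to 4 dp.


frac = (61.9 - 75.4) / (31.0 - 75.4) = 0.3041

0.3041


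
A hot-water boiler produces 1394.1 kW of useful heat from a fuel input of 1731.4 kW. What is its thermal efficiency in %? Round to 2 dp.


eta = (1394.1/1731.4)*100 = 80.52 %

80.52 %


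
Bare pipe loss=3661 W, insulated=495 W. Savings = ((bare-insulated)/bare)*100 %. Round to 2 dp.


Savings = ((3661-495)/3661)*100 = 86.48 %

86.48 %


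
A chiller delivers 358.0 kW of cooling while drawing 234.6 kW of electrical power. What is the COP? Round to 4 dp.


COP = 358.0 / 234.6 = 1.5260

1.5260


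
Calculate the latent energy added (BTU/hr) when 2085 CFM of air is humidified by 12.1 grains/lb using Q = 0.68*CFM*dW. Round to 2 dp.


Q = 0.68 * 2085 * 12.1 = 17155.38 BTU/hr

17155.38 BTU/hr


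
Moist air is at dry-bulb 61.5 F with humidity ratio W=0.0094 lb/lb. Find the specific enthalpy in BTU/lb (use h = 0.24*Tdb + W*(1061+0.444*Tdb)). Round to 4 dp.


h = 0.24*61.5 + 0.0094*(1061+0.444*61.5) = 24.9901 BTU/lb

24.9901 BTU/lb


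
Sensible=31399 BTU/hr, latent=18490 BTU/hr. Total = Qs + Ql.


Qt = 31399 + 18490 = 49889 BTU/hr

49889 BTU/hr


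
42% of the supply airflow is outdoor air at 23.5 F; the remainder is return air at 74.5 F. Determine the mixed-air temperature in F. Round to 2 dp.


T_mix = 0.42*23.5 + 0.58*74.5 = 53.08 F

53.08 F


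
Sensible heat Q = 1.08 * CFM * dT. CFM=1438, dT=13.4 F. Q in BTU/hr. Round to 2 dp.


Q = 1.08 * 1438 * 13.4 = 20810.74 BTU/hr

20810.74 BTU/hr


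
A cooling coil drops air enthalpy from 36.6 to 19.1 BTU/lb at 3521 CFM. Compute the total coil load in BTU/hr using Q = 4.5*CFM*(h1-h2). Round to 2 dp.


Q = 4.5 * 3521 * (36.6 - 19.1) = 277278.75 BTU/hr

277278.75 BTU/hr


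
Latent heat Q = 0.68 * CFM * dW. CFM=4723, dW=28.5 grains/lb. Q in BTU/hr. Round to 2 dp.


Q = 0.68 * 4723 * 28.5 = 91531.74 BTU/hr

91531.74 BTU/hr


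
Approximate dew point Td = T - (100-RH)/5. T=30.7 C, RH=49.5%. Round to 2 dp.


Td = 30.7 - (100-49.5)/5 = 20.60 C

20.60 C


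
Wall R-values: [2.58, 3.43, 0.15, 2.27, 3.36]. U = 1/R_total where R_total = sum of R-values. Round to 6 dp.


R_total = 2.58 + 3.43 + 0.15 + 2.27 + 3.36 = 11.79
U = 1/11.79 = 0.084818

0.084818


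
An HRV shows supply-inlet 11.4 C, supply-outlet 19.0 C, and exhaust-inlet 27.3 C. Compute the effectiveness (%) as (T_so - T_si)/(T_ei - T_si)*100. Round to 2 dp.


eff = (19.0-11.4)/(27.3-11.4)*100 = 47.80 %

47.80 %


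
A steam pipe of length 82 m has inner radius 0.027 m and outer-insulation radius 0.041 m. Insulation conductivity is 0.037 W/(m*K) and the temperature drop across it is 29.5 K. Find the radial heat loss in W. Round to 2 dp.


Q = 2*pi*0.037*82*29.5/ln(0.041/0.027) = 1346.22 W

1346.22 W


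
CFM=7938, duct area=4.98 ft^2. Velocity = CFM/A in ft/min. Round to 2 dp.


V = 7938 / 4.98 = 1593.98 ft/min

1593.98 ft/min


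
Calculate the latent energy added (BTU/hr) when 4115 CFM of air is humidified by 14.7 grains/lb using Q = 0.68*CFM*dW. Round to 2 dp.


Q = 0.68 * 4115 * 14.7 = 41133.54 BTU/hr

41133.54 BTU/hr


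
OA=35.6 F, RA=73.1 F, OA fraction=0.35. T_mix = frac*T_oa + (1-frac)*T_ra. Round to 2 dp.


T_mix = 0.35*35.6 + 0.65*73.1 = 59.98 F

59.98 F


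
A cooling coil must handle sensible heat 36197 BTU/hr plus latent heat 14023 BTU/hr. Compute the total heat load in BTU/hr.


Qt = 36197 + 14023 = 50220 BTU/hr

50220 BTU/hr


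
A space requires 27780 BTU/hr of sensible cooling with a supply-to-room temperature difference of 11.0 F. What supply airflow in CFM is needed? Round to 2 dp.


CFM = 27780 / (1.08 * 11.0) = 2338.38

2338.38 CFM


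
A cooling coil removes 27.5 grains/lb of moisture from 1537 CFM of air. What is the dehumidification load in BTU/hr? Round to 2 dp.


Q = 0.68 * 1537 * 27.5 = 28741.90 BTU/hr

28741.90 BTU/hr


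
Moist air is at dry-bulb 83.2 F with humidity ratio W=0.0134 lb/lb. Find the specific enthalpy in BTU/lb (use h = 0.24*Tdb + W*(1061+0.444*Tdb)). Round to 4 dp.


h = 0.24*83.2 + 0.0134*(1061+0.444*83.2) = 34.6804 BTU/lb

34.6804 BTU/lb


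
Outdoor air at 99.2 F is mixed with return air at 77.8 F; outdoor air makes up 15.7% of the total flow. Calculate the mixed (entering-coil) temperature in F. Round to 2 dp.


T_mix = 77.8 + (15.7/100)*(99.2-77.8) = 81.16 F

81.16 F


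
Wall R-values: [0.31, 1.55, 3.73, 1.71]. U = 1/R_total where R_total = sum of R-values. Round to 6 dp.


R_total = 0.31 + 1.55 + 3.73 + 1.71 = 7.30
U = 1/7.30 = 0.136986

0.136986


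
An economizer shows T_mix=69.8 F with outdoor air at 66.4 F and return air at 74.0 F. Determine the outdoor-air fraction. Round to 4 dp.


frac = (69.8 - 74.0) / (66.4 - 74.0) = 0.5526

0.5526


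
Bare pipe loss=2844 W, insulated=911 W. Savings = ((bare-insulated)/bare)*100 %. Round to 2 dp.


Savings = ((2844-911)/2844)*100 = 67.97 %

67.97 %


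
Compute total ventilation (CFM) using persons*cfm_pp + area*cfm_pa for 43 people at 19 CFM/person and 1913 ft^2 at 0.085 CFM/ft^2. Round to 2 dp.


Total = 43*19 + 1913*0.085 = 979.61 CFM

979.61 CFM


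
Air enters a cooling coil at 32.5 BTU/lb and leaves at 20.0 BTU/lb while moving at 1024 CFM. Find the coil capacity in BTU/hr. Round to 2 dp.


Q = 4.5 * 1024 * (32.5 - 20.0) = 57600.00 BTU/hr

57600.00 BTU/hr


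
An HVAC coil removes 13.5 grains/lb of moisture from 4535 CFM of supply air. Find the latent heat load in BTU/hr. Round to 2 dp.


Q = 0.68 * 4535 * 13.5 = 41631.30 BTU/hr

41631.30 BTU/hr


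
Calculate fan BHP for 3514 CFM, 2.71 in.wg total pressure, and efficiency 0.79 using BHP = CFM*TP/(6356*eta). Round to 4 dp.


BHP = 3514 * 2.71 / (6356 * 0.79) = 1.8965 hp

1.8965 hp


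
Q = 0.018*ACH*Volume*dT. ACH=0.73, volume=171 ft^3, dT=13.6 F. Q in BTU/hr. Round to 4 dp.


Q = 0.018 * 0.73 * 171 * 13.6 = 30.5584 BTU/hr

30.5584 BTU/hr


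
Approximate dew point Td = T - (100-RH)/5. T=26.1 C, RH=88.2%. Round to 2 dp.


Td = 26.1 - (100-88.2)/5 = 23.74 C

23.74 C


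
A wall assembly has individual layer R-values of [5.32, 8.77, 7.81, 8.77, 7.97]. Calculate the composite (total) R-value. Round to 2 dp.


R_total = 5.32 + 8.77 + 7.81 + 8.77 + 7.97 = 38.64

38.64


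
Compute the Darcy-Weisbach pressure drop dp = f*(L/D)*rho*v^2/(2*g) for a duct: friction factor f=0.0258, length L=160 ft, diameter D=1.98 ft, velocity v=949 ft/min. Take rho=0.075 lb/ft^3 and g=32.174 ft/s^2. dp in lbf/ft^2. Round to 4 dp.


v_fps = 949/60 = 15.8167 ft/s
dp = 0.0258*(160/1.98)*0.075*15.8167^2/(2*32.174) = 0.6079 lbf/ft^2

0.6079 lbf/ft^2


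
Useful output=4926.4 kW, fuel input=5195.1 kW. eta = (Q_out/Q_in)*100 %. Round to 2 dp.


eta = (4926.4/5195.1)*100 = 94.83 %

94.83 %


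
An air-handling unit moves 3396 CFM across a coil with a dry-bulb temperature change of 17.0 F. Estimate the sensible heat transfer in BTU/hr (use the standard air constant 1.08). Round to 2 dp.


Q = 1.08 * 3396 * 17.0 = 62350.56 BTU/hr

62350.56 BTU/hr


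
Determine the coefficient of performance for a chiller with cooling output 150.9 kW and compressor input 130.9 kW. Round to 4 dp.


COP = 150.9 / 130.9 = 1.1528

1.1528


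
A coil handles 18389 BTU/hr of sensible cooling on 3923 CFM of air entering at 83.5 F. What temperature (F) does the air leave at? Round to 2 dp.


dT = 18389/(1.08*3923) = 4.3403
T_leave = 83.5 - 4.3403 = 79.16 F

79.16 F


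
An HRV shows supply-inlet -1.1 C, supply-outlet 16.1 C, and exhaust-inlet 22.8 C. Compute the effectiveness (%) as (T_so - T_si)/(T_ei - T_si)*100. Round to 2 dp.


eff = (16.1-(-1.1))/(22.8-(-1.1))*100 = 71.97 %

71.97 %


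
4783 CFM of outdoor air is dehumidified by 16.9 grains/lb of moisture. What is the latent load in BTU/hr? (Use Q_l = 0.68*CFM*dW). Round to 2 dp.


Q = 0.68 * 4783 * 16.9 = 54966.24 BTU/hr

54966.24 BTU/hr


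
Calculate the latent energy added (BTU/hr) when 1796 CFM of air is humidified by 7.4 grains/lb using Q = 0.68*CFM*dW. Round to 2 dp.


Q = 0.68 * 1796 * 7.4 = 9037.47 BTU/hr

9037.47 BTU/hr


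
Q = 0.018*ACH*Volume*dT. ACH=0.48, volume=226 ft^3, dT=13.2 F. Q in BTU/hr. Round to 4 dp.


Q = 0.018 * 0.48 * 226 * 13.2 = 25.7748 BTU/hr

25.7748 BTU/hr


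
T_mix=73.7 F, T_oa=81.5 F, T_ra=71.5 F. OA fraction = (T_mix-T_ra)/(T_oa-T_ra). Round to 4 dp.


frac = (73.7 - 71.5) / (81.5 - 71.5) = 0.2200

0.2200


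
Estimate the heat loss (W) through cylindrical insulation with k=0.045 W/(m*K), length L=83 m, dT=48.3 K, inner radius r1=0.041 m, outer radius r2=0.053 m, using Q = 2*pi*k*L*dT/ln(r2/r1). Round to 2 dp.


Q = 2*pi*0.045*83*48.3/ln(0.053/0.041) = 4415.28 W

4415.28 W


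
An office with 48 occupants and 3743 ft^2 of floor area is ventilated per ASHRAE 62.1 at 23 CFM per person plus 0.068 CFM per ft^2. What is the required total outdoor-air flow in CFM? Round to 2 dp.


Total = 48*23 + 3743*0.068 = 1358.52 CFM

1358.52 CFM


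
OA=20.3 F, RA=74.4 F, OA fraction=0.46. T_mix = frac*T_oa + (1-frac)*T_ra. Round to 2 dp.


T_mix = 0.46*20.3 + 0.54*74.4 = 49.51 F

49.51 F


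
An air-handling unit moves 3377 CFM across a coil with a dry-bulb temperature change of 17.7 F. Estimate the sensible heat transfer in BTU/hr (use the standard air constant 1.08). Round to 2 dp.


Q = 1.08 * 3377 * 17.7 = 64554.73 BTU/hr

64554.73 BTU/hr


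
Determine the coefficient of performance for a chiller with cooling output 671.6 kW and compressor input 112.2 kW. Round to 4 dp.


COP = 671.6 / 112.2 = 5.9857

5.9857


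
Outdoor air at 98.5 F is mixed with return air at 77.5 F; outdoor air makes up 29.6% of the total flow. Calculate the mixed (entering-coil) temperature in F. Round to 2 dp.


T_mix = 77.5 + (29.6/100)*(98.5-77.5) = 83.72 F

83.72 F


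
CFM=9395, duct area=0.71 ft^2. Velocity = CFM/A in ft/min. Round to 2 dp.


V = 9395 / 0.71 = 13232.39 ft/min

13232.39 ft/min


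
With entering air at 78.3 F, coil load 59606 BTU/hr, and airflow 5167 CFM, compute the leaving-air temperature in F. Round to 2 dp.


dT = 59606/(1.08*5167) = 10.6814
T_leave = 78.3 - 10.6814 = 67.62 F

67.62 F


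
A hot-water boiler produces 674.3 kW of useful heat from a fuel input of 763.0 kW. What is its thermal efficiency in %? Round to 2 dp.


eta = (674.3/763.0)*100 = 88.37 %

88.37 %


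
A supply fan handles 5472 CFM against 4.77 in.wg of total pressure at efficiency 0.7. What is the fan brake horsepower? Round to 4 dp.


BHP = 5472 * 4.77 / (6356 * 0.7) = 5.8665 hp

5.8665 hp


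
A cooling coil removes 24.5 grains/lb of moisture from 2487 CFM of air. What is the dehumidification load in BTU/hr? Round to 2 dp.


Q = 0.68 * 2487 * 24.5 = 41433.42 BTU/hr

41433.42 BTU/hr


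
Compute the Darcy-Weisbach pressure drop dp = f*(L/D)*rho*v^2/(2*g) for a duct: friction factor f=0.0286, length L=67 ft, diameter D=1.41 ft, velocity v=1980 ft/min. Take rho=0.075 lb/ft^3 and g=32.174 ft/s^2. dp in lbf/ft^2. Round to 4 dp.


v_fps = 1980/60 = 33.0 ft/s
dp = 0.0286*(67/1.41)*0.075*33.0^2/(2*32.174) = 1.7249 lbf/ft^2

1.7249 lbf/ft^2


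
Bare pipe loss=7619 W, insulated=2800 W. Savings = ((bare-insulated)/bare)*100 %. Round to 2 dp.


Savings = ((7619-2800)/7619)*100 = 63.25 %

63.25 %


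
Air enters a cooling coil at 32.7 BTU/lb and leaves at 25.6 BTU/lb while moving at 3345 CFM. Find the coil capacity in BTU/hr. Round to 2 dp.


Q = 4.5 * 3345 * (32.7 - 25.6) = 106872.75 BTU/hr

106872.75 BTU/hr


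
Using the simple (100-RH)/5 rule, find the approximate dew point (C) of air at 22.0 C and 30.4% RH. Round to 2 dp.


Td = 22.0 - (100-30.4)/5 = 8.08 C

8.08 C


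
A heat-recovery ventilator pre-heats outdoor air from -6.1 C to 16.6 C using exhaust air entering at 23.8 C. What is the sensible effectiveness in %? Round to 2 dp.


eff = (16.6-(-6.1))/(23.8-(-6.1))*100 = 75.92 %

75.92 %


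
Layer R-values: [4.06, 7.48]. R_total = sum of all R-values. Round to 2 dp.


R_total = 4.06 + 7.48 = 11.54

11.54


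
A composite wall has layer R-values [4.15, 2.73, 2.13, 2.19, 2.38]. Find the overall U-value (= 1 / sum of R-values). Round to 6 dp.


R_total = 4.15 + 2.73 + 2.13 + 2.19 + 2.38 = 13.58
U = 1/13.58 = 0.073638

0.073638


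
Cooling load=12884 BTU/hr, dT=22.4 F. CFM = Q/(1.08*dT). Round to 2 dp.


CFM = 12884 / (1.08 * 22.4) = 532.57

532.57 CFM


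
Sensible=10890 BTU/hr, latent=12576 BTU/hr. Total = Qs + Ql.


Qt = 10890 + 12576 = 23466 BTU/hr

23466 BTU/hr


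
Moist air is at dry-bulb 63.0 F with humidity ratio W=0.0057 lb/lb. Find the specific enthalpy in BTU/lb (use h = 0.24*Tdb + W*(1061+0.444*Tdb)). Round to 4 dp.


h = 0.24*63.0 + 0.0057*(1061+0.444*63.0) = 21.3271 BTU/lb

21.3271 BTU/lb
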